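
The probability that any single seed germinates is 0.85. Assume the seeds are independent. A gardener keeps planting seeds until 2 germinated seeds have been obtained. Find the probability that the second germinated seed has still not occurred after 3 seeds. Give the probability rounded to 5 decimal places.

Needing more than 3 seeds ⇔ fewer than 2 successes in the first 3. With X ~ Binomial(3, 0.85), P(Y > 3) = P(X ≤ 1).
  k=0: C(3,0)·0.85^0·0.15^3 = 0.0033750
  k=1: C(3,1)·0.85^1·0.15^2 = 0.0573750
P(X ≤ 1) = 0.0607500

0.06075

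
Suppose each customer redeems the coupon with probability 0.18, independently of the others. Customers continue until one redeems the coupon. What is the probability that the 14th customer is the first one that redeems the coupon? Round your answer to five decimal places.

Geometric (trials to first success), p = 0.18.
P(Y = 14) = (1−p)^13 · p = 0.075784 · 0.18 = 0.0136412

0.01364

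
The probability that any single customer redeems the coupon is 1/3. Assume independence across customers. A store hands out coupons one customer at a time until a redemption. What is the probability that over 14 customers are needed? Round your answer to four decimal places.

0.0034

Y = number of customers to the first success; geometric, p = 0.333333.
P(Y > 14) = P(first 14 all fail) = (1−p)^14 = 0.003425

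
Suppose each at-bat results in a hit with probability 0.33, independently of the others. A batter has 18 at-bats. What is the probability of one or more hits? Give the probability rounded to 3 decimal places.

0.999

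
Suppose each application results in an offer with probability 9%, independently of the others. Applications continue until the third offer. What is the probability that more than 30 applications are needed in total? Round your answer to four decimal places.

0.4855

Needing more than 30 applications ⇔ fewer than 3 successes in the first 30. With X ~ Binomial(30, 0.09), P(Y > 30) = P(X ≤ 2).
  k=0: C(30,0)·0.09^0·0.91^30 = 0.059053
  k=1: C(30,1)·0.09^1·0.91^29 = 0.175212
  k=2: C(30,2)·0.09^2·0.91^28 = 0.251266
P(X ≤ 2) = 0.485531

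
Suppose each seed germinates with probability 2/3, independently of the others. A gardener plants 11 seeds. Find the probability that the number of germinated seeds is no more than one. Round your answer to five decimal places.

0.00013

X ~ Binomial(11, 0.666667); P(X ≤ 1) = Σ C(11,k) p^k (1−p)^(11−k) over k:
  k=0: C(11,0)·0.666667^0·0.333333^11 = 0.0000056
  k=1: C(11,1)·0.666667^1·0.333333^10 = 0.0001242
Total = 0.0001298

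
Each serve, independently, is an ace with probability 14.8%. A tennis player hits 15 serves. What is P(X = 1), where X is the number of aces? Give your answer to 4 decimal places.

0.2358

X ~ Binomial(n=15, p=0.148).
P(X=1) = C(15,1) · p^1 · (1−p)^14
= 15 · 0.148 · 0.10621 = 0.235780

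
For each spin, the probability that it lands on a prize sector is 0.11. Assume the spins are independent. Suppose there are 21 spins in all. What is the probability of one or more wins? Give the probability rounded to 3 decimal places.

0.913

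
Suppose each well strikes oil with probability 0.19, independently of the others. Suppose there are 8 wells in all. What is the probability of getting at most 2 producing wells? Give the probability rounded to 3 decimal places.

X ~ Binomial(8, 0.19); P(X ≤ 2) = Σ C(8,k) p^k (1−p)^(8−k) over k:
  k=0: C(8,0)·0.19^0·0.81^8 = 0.18530
  k=1: C(8,1)·0.19^1·0.81^7 = 0.34773
  k=2: C(8,2)·0.19^2·0.81^6 = 0.28548
Total = 0.81851

0.819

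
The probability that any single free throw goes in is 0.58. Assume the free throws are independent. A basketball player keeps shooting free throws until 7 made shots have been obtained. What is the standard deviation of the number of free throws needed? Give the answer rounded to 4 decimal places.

Y = total free throws until the seventh success; negative binomial with r=7, p=0.58.
SD(Y) = √[r(1−p)/p²] = √(8.739596) = 2.956281

2.9563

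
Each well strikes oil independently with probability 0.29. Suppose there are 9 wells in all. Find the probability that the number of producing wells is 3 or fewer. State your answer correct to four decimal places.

X ~ Binomial(9, 0.29); P(X ≤ 3) = Σ C(9,k) p^k (1−p)^(9−k) over k:
  k=0: C(9,0)·0.29^0·0.71^9 = 0.045849
  k=1: C(9,1)·0.29^1·0.71^8 = 0.168542
  k=2: C(9,2)·0.29^2·0.71^7 = 0.275364
  k=3: C(9,3)·0.29^3·0.71^6 = 0.262436
Total = 0.752190

0.7522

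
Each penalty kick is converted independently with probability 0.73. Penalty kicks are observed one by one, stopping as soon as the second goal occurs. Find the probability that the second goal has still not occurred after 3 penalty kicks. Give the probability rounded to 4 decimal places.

Needing more than 3 penalty kicks ⇔ fewer than 2 successes in the first 3. With X ~ Binomial(3, 0.73), P(Y > 3) = P(X ≤ 1).
  k=0: C(3,0)·0.73^0·0.27^3 = 0.019683
  k=1: C(3,1)·0.73^1·0.27^2 = 0.159651
P(X ≤ 1) = 0.179334

0.1793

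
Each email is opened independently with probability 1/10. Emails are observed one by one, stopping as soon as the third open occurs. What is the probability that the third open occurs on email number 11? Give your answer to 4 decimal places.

Y = trial on which the third success occurs; negative binomial, r=3, p=0.10.
P(Y=11) = C(10,2) · p^3 · (1−p)^8
= 45 · 0.001 · 0.43047 = 0.019371

0.0194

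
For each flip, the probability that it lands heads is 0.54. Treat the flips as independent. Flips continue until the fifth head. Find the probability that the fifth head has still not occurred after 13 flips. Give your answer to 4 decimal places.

0.0803

Needing more than 13 flips ⇔ fewer than 5 successes in the first 13. With X ~ Binomial(13, 0.54), P(Y > 13) = P(X ≤ 4).
  k=0: C(13,0)·0.54^0·0.46^13 = 0.000041
  k=1: C(13,1)·0.54^1·0.46^12 = 0.000630
  k=2: C(13,2)·0.54^2·0.46^11 = 0.004438
  k=3: C(13,3)·0.54^3·0.46^10 = 0.019104
  k=4: C(13,4)·0.54^4·0.46^9 = 0.056066
P(X ≤ 4) = 0.080280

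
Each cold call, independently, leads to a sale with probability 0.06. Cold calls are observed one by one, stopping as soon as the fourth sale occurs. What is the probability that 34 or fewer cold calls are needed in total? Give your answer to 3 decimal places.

0.145

Finishing within 34 cold calls ⇔ at least 4 successes in the first 34. With X ~ Binomial(34, 0.06), P(Y ≤ 34) = 1 − P(X ≤ 3).
  k=0: C(34,0)·0.06^0·0.94^34 = 0.12200
  k=1: C(34,1)·0.06^1·0.94^33 = 0.26476
  k=2: C(34,2)·0.06^2·0.94^32 = 0.27884
  k=3: C(34,3)·0.06^3·0.94^31 = 0.18985
1 − 0.85544 = 0.14456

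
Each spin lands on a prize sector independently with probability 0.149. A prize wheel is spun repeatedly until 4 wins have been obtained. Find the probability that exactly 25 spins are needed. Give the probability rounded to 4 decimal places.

0.0337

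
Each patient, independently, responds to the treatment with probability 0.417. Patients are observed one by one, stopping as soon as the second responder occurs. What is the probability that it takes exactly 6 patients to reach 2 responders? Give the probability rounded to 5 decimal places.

0.10044

Y = trial on which the second success occurs; negative binomial, r=2, p=0.417.
P(Y=6) = C(5,1) · p^2 · (1−p)^4
= 5 · 0.17389 · 0.11552 = 0.1004422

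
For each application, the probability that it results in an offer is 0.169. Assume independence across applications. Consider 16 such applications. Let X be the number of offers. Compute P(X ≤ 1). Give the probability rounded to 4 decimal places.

0.2200

X ~ Binomial(16, 0.169); P(X ≤ 1) = Σ C(16,k) p^k (1−p)^(16−k) over k:
  k=0: C(16,0)·0.169^0·0.831^16 = 0.051715
  k=1: C(16,1)·0.169^1·0.831^15 = 0.168276
Total = 0.219991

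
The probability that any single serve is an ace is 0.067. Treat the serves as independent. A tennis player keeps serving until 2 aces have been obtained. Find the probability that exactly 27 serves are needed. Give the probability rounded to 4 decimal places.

0.0206

Y = trial on which the second success occurs; negative binomial, r=2, p=0.067.
P(Y=27) = C(26,1) · p^2 · (1−p)^25
= 26 · 0.004489 · 0.17662 = 0.020614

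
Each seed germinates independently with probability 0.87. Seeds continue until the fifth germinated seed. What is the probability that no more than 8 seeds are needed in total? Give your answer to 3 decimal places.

0.987

Finishing within 8 seeds ⇔ at least 5 successes in the first 8. With X ~ Binomial(8, 0.87), P(Y ≤ 8) = 1 − P(X ≤ 4).
  k=0: C(8,0)·0.87^0·0.13^8 = 0.00000
  k=1: C(8,1)·0.87^1·0.13^7 = 0.00000
  k=2: C(8,2)·0.87^2·0.13^6 = 0.00010
  k=3: C(8,3)·0.87^3·0.13^5 = 0.00137
  k=4: C(8,4)·0.87^4·0.13^4 = 0.01145
1 − 0.01293 = 0.98707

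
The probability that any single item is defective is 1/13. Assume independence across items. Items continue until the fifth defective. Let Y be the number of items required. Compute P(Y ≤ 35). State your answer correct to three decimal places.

0.128

Finishing within 35 items ⇔ at least 5 successes in the first 35. With X ~ Binomial(35, 0.076923), P(Y ≤ 35) = 1 − P(X ≤ 4).
  k=0: C(35,0)·0.076923^0·0.923077^35 = 0.06072
  k=1: C(35,1)·0.076923^1·0.923077^34 = 0.17710
  k=2: C(35,2)·0.076923^2·0.923077^33 = 0.25089
  k=3: C(35,3)·0.076923^3·0.923077^32 = 0.22998
  k=4: C(35,4)·0.076923^4·0.923077^31 = 0.15332
1 − 0.87201 = 0.12799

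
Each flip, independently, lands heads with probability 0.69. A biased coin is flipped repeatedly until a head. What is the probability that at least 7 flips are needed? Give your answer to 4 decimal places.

0.0009

Y = number of flips to the first success; geometric, p = 0.69.
P(Y > 6) = P(first 6 all fail) = (1−p)^6 = 0.000888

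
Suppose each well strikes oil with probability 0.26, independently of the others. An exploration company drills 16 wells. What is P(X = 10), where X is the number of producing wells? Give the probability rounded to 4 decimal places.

0.0019

X ~ Binomial(n=16, p=0.26).
P(X=10) = C(16,10) · p^10 · (1−p)^6
= 8008 · 1.4117e-06 · 0.16421 = 0.001856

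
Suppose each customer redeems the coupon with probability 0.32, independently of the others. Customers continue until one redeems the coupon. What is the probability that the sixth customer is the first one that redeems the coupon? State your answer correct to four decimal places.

0.0465

Geometric (trials to first success), p = 0.32.
P(Y = 6) = (1−p)^5 · p = 0.14539 · 0.32 = 0.046526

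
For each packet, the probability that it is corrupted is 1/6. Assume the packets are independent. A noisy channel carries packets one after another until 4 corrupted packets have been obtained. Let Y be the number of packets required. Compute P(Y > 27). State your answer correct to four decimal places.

0.3191

Needing more than 27 packets ⇔ fewer than 4 successes in the first 27. With X ~ Binomial(27, 0.166667), P(Y > 27) = P(X ≤ 3).
  k=0: C(27,0)·0.166667^0·0.833333^27 = 0.007280
  k=1: C(27,1)·0.166667^1·0.833333^26 = 0.039310
  k=2: C(27,2)·0.166667^2·0.833333^25 = 0.102205
  k=3: C(27,3)·0.166667^3·0.833333^24 = 0.170342
P(X ≤ 3) = 0.319137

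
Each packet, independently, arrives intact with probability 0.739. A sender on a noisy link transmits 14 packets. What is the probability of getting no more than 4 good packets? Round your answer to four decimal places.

0.0005

X ~ Binomial(14, 0.739); P(X ≤ 4) = Σ C(14,k) p^k (1−p)^(14−k) over k:
  k=0: C(14,0)·0.739^0·0.261^14 = 0.000000
  k=1: C(14,1)·0.739^1·0.261^13 = 0.000000
  k=2: C(14,2)·0.739^2·0.261^12 = 0.000005
  k=3: C(14,3)·0.739^3·0.261^11 = 0.000056
  k=4: C(14,4)·0.739^4·0.261^10 = 0.000438
Total = 0.000499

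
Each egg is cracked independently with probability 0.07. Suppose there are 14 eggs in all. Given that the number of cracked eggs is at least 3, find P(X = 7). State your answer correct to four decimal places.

0.0002

X ~ Binomial(14, 0.07). Want P(X=7 | X≥3) = P(X=7) / P(X≥3).
P(X=7) = C(14,7)·0.07^7·0.93^7 = 0.000017
P(X≥3) = 1 − 0.362044 − 0.381509 − 0.186652 = 0.069795
Ratio = 0.000017 / 0.069795 = 0.000244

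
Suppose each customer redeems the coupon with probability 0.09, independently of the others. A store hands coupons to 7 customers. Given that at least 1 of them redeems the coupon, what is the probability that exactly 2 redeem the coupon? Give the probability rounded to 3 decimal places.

0.220

X ~ Binomial(7, 0.09). Want P(X=2 | X≥1) = P(X=2) / P(X≥1).
P(X=2) = C(7,2)·0.09^2·0.91^5 = 0.10615
P(X≥1) = 1 − 0.51676 = 0.48324
Ratio = 0.10615 / 0.48324 = 0.21966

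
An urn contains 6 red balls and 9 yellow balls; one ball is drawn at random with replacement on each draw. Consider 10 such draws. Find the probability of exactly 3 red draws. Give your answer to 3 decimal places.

X ~ Binomial(n=10, p=0.40).
P(X=3) = C(10,3) · p^3 · (1−p)^7
= 120 · 0.064 · 0.027994 = 0.21499

0.215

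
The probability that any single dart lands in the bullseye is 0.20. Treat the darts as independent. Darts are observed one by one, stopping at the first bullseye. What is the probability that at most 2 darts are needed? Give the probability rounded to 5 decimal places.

0.36000

Y = number of darts to the first success; geometric, p = 0.20.
P(Y ≤ 2) = 1 − (1−p)^2 = 1 − 0.6400000 = 0.3600000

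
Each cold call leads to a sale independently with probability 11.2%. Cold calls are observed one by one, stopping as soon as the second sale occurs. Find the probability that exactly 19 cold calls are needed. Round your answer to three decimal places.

Y = trial on which the second success occurs; negative binomial, r=2, p=0.112.
P(Y=19) = C(18,1) · p^2 · (1−p)^17
= 18 · 0.012544 · 0.13275 = 0.02997

0.030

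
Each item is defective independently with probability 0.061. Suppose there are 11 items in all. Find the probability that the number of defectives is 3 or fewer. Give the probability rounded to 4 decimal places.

X ~ Binomial(11, 0.061); P(X ≤ 3) = Σ C(11,k) p^k (1−p)^(11−k) over k:
  k=0: C(11,0)·0.061^0·0.939^11 = 0.500405
  k=1: C(11,1)·0.061^1·0.939^10 = 0.357584
  k=2: C(11,2)·0.061^2·0.939^9 = 0.116148
  k=3: C(11,3)·0.061^3·0.939^8 = 0.022636
Total = 0.996773

0.9968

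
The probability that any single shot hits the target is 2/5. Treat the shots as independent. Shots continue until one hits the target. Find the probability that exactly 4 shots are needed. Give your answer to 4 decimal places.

0.0864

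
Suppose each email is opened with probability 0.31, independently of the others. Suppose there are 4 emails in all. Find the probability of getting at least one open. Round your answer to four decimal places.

P(at least one) = 1 − P(none) = 1 − (1 − 0.31)^4
= 1 − 0.226671 = 0.773329

0.7733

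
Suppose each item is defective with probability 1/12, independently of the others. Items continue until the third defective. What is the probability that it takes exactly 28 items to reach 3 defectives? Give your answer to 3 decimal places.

Y = trial on which the third success occurs; negative binomial, r=3, p=0.083333.
P(Y=28) = C(27,2) · p^3 · (1−p)^25
= 351 · 0.0005787 · 0.11358 = 0.02307

0.023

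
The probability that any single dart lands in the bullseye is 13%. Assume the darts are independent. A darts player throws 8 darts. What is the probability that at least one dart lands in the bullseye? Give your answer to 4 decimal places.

0.6718

P(at least one) = 1 − P(none) = 1 − (1 − 0.13)^8
= 1 − 0.328212 = 0.671788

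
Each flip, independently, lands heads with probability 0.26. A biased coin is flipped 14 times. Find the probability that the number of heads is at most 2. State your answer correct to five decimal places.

0.25327

X ~ Binomial(14, 0.26); P(X ≤ 2) = Σ C(14,k) p^k (1−p)^(14−k) over k:
  k=0: C(14,0)·0.26^0·0.74^14 = 0.0147654
  k=1: C(14,1)·0.26^1·0.74^13 = 0.0726296
  k=2: C(14,2)·0.26^2·0.74^12 = 0.1658703
Total = 0.2532653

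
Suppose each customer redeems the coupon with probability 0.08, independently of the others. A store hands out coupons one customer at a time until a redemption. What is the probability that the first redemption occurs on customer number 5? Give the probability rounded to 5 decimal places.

0.05731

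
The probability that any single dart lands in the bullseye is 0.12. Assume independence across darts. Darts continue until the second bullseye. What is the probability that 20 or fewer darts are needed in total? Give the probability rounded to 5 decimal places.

Finishing within 20 darts ⇔ at least 2 successes in the first 20. With X ~ Binomial(20, 0.12), P(Y ≤ 20) = 1 − P(X ≤ 1).
  k=0: C(20,0)·0.12^0·0.88^20 = 0.0775628
  k=1: C(20,1)·0.12^1·0.88^19 = 0.2115349
1 − 0.2890977 = 0.7109023

0.71090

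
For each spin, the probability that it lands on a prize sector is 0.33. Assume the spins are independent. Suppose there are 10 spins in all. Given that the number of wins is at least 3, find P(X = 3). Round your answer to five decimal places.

0.37715

X ~ Binomial(10, 0.33). Want P(X=3 | X≥3) = P(X=3) / P(X≥3).
P(X=3) = C(10,3)·0.33^3·0.67^7 = 0.2613646
P(X≥3) = 1 − 0.0182284 − 0.0897816 − 0.1989935 = 0.6929966
Ratio = 0.2613646 / 0.6929966 = 0.3771513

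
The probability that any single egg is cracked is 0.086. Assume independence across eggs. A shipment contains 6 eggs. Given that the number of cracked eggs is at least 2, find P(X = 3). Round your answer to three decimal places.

0.111

X ~ Binomial(6, 0.086). Want P(X=3 | X≥2) = P(X=3) / P(X≥2).
P(X=3) = C(6,3)·0.086^3·0.914^3 = 0.00971
P(X≥2) = 1 − 0.58301 − 0.32914 = 0.08785
Ratio = 0.00971 / 0.08785 = 0.11057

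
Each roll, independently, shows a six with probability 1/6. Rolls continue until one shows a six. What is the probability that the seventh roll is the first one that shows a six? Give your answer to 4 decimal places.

Geometric (trials to first success), p = 0.166667.
P(Y = 7) = (1−p)^6 · p = 0.3349 · 0.166667 = 0.055816

0.0558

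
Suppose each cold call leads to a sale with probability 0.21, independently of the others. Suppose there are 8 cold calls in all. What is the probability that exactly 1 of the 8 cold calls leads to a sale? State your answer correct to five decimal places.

X ~ Binomial(n=8, p=0.21).
P(X=1) = C(8,1) · p^1 · (1−p)^7
= 8 · 0.21 · 0.19204 = 0.3226257

0.32263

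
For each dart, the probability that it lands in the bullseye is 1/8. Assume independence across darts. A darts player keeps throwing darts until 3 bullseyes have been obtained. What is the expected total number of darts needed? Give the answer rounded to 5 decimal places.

Y = total darts until the third success; negative binomial with r=3, p=0.125.
E[Y] = r / p = 3 / 0.125 = 24.0000000

24.00000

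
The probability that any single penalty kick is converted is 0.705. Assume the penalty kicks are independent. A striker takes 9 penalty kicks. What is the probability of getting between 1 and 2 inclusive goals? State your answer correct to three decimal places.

0.004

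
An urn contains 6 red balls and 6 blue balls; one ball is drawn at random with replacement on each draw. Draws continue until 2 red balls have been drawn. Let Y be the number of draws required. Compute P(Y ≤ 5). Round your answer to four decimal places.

Finishing within 5 draws ⇔ at least 2 successes in the first 5. With X ~ Binomial(5, 0.50), P(Y ≤ 5) = 1 − P(X ≤ 1).
  k=0: C(5,0)·0.50^0·0.50^5 = 0.031250
  k=1: C(5,1)·0.50^1·0.50^4 = 0.156250
1 − 0.187500 = 0.812500

0.8125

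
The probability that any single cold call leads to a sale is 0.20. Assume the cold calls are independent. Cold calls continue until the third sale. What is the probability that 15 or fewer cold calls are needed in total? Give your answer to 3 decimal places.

0.602

Finishing within 15 cold calls ⇔ at least 3 successes in the first 15. With X ~ Binomial(15, 0.20), P(Y ≤ 15) = 1 − P(X ≤ 2).
  k=0: C(15,0)·0.20^0·0.80^15 = 0.03518
  k=1: C(15,1)·0.20^1·0.80^14 = 0.13194
  k=2: C(15,2)·0.20^2·0.80^13 = 0.23090
1 − 0.39802 = 0.60198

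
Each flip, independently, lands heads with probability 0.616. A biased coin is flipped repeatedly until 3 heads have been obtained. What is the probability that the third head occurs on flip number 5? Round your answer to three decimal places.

Y = trial on which the third success occurs; negative binomial, r=3, p=0.616.
P(Y=5) = C(4,2) · p^3 · (1−p)^2
= 6 · 0.23374 · 0.14746 = 0.20680

0.207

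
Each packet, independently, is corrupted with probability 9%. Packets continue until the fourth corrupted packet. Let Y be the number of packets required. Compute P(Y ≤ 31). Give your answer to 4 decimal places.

Finishing within 31 packets ⇔ at least 4 successes in the first 31. With X ~ Binomial(31, 0.09), P(Y ≤ 31) = 1 − P(X ≤ 3).
  k=0: C(31,0)·0.09^0·0.91^31 = 0.053738
  k=1: C(31,1)·0.09^1·0.91^30 = 0.164758
  k=2: C(31,2)·0.09^2·0.91^29 = 0.244421
  k=3: C(31,3)·0.09^3·0.91^28 = 0.233677
1 − 0.696594 = 0.303406

0.3034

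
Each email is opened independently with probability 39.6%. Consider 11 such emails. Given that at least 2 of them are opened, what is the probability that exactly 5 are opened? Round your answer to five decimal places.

0.22568

X ~ Binomial(11, 0.396). Want P(X=5 | X≥2) = P(X=5) / P(X≥2).
P(X=5) = C(11,5)·0.396^5·0.604^6 = 0.2184437
P(X≥2) = 1 − 0.0039031 − 0.0281486 = 0.9679483
Ratio = 0.2184437 / 0.9679483 = 0.2256770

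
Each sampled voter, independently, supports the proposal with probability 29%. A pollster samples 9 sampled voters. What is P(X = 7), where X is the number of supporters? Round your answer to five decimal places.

X ~ Binomial(n=9, p=0.29).
P(X=7) = C(9,7) · p^7 · (1−p)^2
= 36 · 0.0001725 · 0.5041 = 0.0031304

0.00313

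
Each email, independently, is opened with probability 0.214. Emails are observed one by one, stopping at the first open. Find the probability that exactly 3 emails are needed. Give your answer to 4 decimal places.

Geometric (trials to first success), p = 0.214.
P(Y = 3) = (1−p)^2 · p = 0.6178 · 0.214 = 0.132208

0.1322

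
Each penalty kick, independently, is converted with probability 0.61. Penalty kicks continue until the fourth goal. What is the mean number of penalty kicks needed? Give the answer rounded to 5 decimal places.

6.55738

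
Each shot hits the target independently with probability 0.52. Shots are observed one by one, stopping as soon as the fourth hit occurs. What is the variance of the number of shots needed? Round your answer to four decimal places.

Y = total shots until the fourth success; negative binomial with r=4, p=0.52.
Var(Y) = r(1−p)/p² = 4·0.48 / 0.52² = 7.100592

7.1006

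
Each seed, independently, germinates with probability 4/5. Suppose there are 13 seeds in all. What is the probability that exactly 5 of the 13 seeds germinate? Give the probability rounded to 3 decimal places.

0.001

X ~ Binomial(n=13, p=0.80).
P(X=5) = C(13,5) · p^5 · (1−p)^8
= 1287 · 0.32768 · 2.56e-06 = 0.00108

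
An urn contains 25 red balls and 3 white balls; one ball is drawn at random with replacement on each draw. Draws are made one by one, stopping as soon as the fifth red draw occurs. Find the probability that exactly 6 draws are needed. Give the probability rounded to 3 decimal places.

Y = trial on which the fifth success occurs; negative binomial, r=5, p=0.892857.
P(Y=6) = C(5,4) · p^5 · (1−p)^1
= 5 · 0.56743 · 0.10714 = 0.30398

0.304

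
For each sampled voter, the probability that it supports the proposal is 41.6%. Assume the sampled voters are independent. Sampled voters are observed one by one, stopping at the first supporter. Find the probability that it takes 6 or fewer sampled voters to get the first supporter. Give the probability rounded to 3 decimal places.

Y = number of sampled voters to the first success; geometric, p = 0.416.
P(Y ≤ 6) = 1 − (1−p)^6 = 1 − 0.03967 = 0.96033

0.960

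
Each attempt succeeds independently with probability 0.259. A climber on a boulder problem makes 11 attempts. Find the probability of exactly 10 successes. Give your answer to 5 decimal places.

X ~ Binomial(n=11, p=0.259).
P(X=10) = C(11,10) · p^10 · (1−p)^1
= 11 · 1.3583e-06 · 0.741 = 0.0000111

0.00001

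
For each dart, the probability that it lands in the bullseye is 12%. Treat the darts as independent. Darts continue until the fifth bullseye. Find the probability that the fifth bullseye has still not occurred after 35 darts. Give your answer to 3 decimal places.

0.588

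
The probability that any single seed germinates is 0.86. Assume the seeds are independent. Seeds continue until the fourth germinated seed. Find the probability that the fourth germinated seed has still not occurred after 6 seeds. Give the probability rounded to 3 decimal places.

Needing more than 6 seeds ⇔ fewer than 4 successes in the first 6. With X ~ Binomial(6, 0.86), P(Y > 6) = P(X ≤ 3).
  k=0: C(6,0)·0.86^0·0.14^6 = 0.00001
  k=1: C(6,1)·0.86^1·0.14^5 = 0.00028
  k=2: C(6,2)·0.86^2·0.14^4 = 0.00426
  k=3: C(6,3)·0.86^3·0.14^3 = 0.03491
P(X ≤ 3) = 0.03945

0.039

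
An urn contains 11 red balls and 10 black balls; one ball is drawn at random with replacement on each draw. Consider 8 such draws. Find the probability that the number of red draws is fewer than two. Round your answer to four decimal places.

0.0259

X ~ Binomial(8, 0.523810); P(X ≤ 1) = Σ C(8,k) p^k (1−p)^(8−k) over k:
  k=0: C(8,0)·0.523810^0·0.476190^8 = 0.002644
  k=1: C(8,1)·0.523810^1·0.476190^7 = 0.023266
Total = 0.025910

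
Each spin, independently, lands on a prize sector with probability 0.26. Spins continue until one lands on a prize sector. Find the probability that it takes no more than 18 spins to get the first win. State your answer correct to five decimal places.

0.99557

Y = number of spins to the first success; geometric, p = 0.26.
P(Y ≤ 18) = 1 − (1−p)^18 = 1 − 0.0044276 = 0.9955724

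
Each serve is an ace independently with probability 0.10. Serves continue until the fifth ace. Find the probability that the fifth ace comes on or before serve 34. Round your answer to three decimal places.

Finishing within 34 serves ⇔ at least 5 successes in the first 34. With X ~ Binomial(34, 0.10), P(Y ≤ 34) = 1 − P(X ≤ 4).
  k=0: C(34,0)·0.10^0·0.90^34 = 0.02781
  k=1: C(34,1)·0.10^1·0.90^33 = 0.10507
  k=2: C(34,2)·0.10^2·0.90^32 = 0.19263
  k=3: C(34,3)·0.10^3·0.90^31 = 0.22830
  k=4: C(34,4)·0.10^4·0.90^30 = 0.19659
1 − 0.75041 = 0.24959

0.250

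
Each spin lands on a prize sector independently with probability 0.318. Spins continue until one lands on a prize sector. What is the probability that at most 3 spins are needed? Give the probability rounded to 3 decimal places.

Y = number of spins to the first success; geometric, p = 0.318.
P(Y ≤ 3) = 1 − (1−p)^3 = 1 − 0.31721 = 0.68279

0.683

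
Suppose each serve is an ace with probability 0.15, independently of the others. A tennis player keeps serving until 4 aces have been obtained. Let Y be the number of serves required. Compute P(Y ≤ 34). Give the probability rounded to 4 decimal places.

0.7715

Finishing within 34 serves ⇔ at least 4 successes in the first 34. With X ~ Binomial(34, 0.15), P(Y ≤ 34) = 1 − P(X ≤ 3).
  k=0: C(34,0)·0.15^0·0.85^34 = 0.003983
  k=1: C(34,1)·0.15^1·0.85^33 = 0.023900
  k=2: C(34,2)·0.15^2·0.85^32 = 0.069591
  k=3: C(34,3)·0.15^3·0.85^31 = 0.130994
1 − 0.228468 = 0.771532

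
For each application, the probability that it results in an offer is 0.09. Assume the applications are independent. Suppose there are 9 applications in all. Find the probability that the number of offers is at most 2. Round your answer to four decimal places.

X ~ Binomial(9, 0.09); P(X ≤ 2) = Σ C(9,k) p^k (1−p)^(9−k) over k:
  k=0: C(9,0)·0.09^0·0.91^9 = 0.427930
  k=1: C(9,1)·0.09^1·0.91^8 = 0.380905
  k=2: C(9,2)·0.09^2·0.91^7 = 0.150688
Total = 0.959522

0.9595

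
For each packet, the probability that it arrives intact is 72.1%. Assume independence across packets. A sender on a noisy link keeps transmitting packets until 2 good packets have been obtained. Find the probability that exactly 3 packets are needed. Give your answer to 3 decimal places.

Y = trial on which the second success occurs; negative binomial, r=2, p=0.721.
P(Y=3) = C(2,1) · p^2 · (1−p)^1
= 2 · 0.51984 · 0.279 = 0.29007

0.290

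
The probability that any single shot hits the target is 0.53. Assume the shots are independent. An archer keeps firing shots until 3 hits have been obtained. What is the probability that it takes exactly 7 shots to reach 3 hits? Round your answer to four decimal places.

0.1090

Y = trial on which the third success occurs; negative binomial, r=3, p=0.53.
P(Y=7) = C(6,2) · p^3 · (1−p)^4
= 15 · 0.14888 · 0.048797 = 0.108971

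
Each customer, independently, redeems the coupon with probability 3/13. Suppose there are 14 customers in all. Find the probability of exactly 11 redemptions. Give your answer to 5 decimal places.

X ~ Binomial(n=14, p=0.230769).
P(X=11) = C(14,11) · p^11 · (1−p)^3
= 364 · 9.8846e-08 · 0.45517 = 0.0000164

0.00002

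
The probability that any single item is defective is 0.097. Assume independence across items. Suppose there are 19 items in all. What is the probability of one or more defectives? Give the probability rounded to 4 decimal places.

P(at least one) = 1 − P(none) = 1 − (1 − 0.097)^19
= 1 − 0.143902 = 0.856098

0.8561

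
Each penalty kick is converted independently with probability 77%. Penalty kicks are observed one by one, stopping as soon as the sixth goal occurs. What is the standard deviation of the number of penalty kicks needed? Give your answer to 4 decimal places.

Y = total penalty kicks until the sixth success; negative binomial with r=6, p=0.77.
SD(Y) = √[r(1−p)/p²] = √(2.327543) = 1.525629

1.5256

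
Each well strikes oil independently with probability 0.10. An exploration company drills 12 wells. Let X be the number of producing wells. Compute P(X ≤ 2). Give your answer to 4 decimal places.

0.8891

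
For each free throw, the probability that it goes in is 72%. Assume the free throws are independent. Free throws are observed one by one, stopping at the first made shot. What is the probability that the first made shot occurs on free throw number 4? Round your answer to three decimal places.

Geometric (trials to first success), p = 0.72.
P(Y = 4) = (1−p)^3 · p = 0.021952 · 0.72 = 0.01581

0.016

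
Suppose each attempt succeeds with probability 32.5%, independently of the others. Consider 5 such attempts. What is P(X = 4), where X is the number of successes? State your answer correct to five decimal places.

X ~ Binomial(n=5, p=0.325).
P(X=4) = C(5,4) · p^4 · (1−p)^1
= 5 · 0.011157 · 0.675 = 0.0376537

0.03765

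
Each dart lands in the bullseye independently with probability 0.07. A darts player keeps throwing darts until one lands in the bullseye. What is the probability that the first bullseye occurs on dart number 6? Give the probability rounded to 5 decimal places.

0.04870

Geometric (trials to first success), p = 0.07.
P(Y = 6) = (1−p)^5 · p = 0.69569 · 0.07 = 0.0486982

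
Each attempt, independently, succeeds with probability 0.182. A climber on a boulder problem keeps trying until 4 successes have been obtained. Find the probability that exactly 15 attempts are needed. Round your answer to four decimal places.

0.0438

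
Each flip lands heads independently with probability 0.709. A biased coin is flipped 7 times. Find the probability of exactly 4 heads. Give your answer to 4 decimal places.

0.2179

X ~ Binomial(n=7, p=0.709).
P(X=4) = C(7,4) · p^4 · (1−p)^3
= 35 · 0.25269 · 0.024642 = 0.217937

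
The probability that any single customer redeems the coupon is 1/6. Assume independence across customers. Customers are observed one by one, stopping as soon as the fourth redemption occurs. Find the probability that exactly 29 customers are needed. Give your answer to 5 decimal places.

0.02650

Y = trial on which the fourth success occurs; negative binomial, r=4, p=0.166667.
P(Y=29) = C(28,3) · p^4 · (1−p)^25
= 3276 · 0.0007716 · 0.010483 = 0.0264977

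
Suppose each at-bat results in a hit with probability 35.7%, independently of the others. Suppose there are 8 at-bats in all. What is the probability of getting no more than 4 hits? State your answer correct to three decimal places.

0.886

X ~ Binomial(8, 0.357); P(X ≤ 4) = Σ C(8,k) p^k (1−p)^(8−k) over k:
  k=0: C(8,0)·0.357^0·0.643^8 = 0.02922
  k=1: C(8,1)·0.357^1·0.643^7 = 0.12979
  k=2: C(8,2)·0.357^2·0.643^6 = 0.25221
  k=3: C(8,3)·0.357^3·0.643^5 = 0.28006
  k=4: C(8,4)·0.357^4·0.643^4 = 0.19436
Total = 0.88564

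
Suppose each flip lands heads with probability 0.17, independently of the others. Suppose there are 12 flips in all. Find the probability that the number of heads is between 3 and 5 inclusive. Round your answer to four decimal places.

X ~ Binomial(12, 0.17); P(3 ≤ X ≤ 5) = Σ C(12,k) p^k (1−p)^(12−k) over k:
  k=3: C(12,3)·0.17^3·0.83^9 = 0.202056
  k=4: C(12,4)·0.17^4·0.83^8 = 0.093116
  k=5: C(12,5)·0.17^5·0.83^7 = 0.030515
Total = 0.325688

0.3257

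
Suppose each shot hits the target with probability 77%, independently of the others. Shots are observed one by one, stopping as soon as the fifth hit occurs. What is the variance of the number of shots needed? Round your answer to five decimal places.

Y = total shots until the fifth success; negative binomial with r=5, p=0.77.
Var(Y) = r(1−p)/p² = 5·0.23 / 0.77² = 1.9396188

1.93962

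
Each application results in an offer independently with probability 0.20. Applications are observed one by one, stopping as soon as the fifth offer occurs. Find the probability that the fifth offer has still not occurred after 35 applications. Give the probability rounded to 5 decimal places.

0.14349

Needing more than 35 applications ⇔ fewer than 5 successes in the first 35. With X ~ Binomial(35, 0.20), P(Y > 35) = P(X ≤ 4).
  k=0: C(35,0)·0.20^0·0.80^35 = 0.0004056
  k=1: C(35,1)·0.20^1·0.80^34 = 0.0035494
  k=2: C(35,2)·0.20^2·0.80^33 = 0.0150850
  k=3: C(35,3)·0.20^3·0.80^32 = 0.0414839
  k=4: C(35,4)·0.20^4·0.80^31 = 0.0829677
P(X ≤ 4) = 0.1434917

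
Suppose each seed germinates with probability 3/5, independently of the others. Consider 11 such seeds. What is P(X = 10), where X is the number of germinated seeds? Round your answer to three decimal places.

0.027

X ~ Binomial(n=11, p=0.60).
P(X=10) = C(11,10) · p^10 · (1−p)^1
= 11 · 0.0060466 · 0.4 = 0.02661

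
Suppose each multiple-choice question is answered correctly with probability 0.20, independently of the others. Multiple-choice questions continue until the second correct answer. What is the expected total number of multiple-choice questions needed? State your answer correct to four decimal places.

Y = total multiple-choice questions until the second success; negative binomial with r=2, p=0.20.
E[Y] = r / p = 2 / 0.20 = 10.000000

10.0000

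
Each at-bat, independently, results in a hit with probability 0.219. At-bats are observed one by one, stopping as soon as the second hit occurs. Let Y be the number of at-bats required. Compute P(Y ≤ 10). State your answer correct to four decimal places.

Finishing within 10 at-bats ⇔ at least 2 successes in the first 10. With X ~ Binomial(10, 0.219), P(Y ≤ 10) = 1 − P(X ≤ 1).
  k=0: C(10,0)·0.219^0·0.781^10 = 0.084433
  k=1: C(10,1)·0.219^1·0.781^9 = 0.236757
1 − 0.321190 = 0.678810

0.6788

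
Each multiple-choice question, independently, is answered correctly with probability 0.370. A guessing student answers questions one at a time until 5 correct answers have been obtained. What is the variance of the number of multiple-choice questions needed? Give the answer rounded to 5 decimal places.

23.00950

Y = total multiple-choice questions until the fifth success; negative binomial with r=5, p=0.37.
Var(Y) = r(1−p)/p² = 5·0.63 / 0.37² = 23.0094960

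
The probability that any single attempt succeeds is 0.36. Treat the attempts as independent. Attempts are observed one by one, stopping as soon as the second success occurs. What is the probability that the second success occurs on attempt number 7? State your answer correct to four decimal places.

0.0835

Y = trial on which the second success occurs; negative binomial, r=2, p=0.36.
P(Y=7) = C(6,1) · p^2 · (1−p)^5
= 6 · 0.1296 · 0.10737 = 0.083494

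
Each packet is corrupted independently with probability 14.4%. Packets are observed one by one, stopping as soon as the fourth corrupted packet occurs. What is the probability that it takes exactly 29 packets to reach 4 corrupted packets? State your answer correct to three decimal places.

0.029

Y = trial on which the fourth success occurs; negative binomial, r=4, p=0.144.
P(Y=29) = C(28,3) · p^4 · (1−p)^25
= 3276 · 0.00042998 · 0.020504 = 0.02888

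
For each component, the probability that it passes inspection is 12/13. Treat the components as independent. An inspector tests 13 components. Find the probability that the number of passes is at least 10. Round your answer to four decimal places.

0.9858

X ~ Binomial(13, 0.923077); P(X ≥ 10) = Σ C(13,k) p^k (1−p)^(13−k) over k:
  k=10: C(13,10)·0.923077^10·0.076923^3 = 0.058468
  k=11: C(13,11)·0.923077^11·0.076923^2 = 0.191348
  k=12: C(13,12)·0.923077^12·0.076923^1 = 0.382697
  k=13: C(13,13)·0.923077^13·0.076923^0 = 0.353258
Total = 0.985771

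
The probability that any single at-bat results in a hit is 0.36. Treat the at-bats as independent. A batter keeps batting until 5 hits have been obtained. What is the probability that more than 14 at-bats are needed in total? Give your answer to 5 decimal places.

Needing more than 14 at-bats ⇔ fewer than 5 successes in the first 14. With X ~ Binomial(14, 0.36), P(Y > 14) = P(X ≤ 4).
  k=0: C(14,0)·0.36^0·0.64^14 = 0.0019343
  k=1: C(14,1)·0.36^1·0.64^13 = 0.0152325
  k=2: C(14,2)·0.36^2·0.64^12 = 0.0556937
  k=3: C(14,3)·0.36^3·0.64^11 = 0.1253108
  k=4: C(14,4)·0.36^4·0.64^10 = 0.1938402
P(X ≤ 4) = 0.3920115

0.39201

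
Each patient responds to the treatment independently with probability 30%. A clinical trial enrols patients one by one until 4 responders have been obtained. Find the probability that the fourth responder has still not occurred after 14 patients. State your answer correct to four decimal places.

0.3552

Needing more than 14 patients ⇔ fewer than 4 successes in the first 14. With X ~ Binomial(14, 0.30), P(Y > 14) = P(X ≤ 3).
  k=0: C(14,0)·0.30^0·0.70^14 = 0.006782
  k=1: C(14,1)·0.30^1·0.70^13 = 0.040693
  k=2: C(14,2)·0.30^2·0.70^12 = 0.113360
  k=3: C(14,3)·0.30^3·0.70^11 = 0.194332
P(X ≤ 3) = 0.355167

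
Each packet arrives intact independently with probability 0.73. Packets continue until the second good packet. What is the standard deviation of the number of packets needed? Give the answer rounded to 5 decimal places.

Y = total packets until the second success; negative binomial with r=2, p=0.73.
SD(Y) = √[r(1−p)/p²] = √(1.0133233) = 1.0066396

1.00664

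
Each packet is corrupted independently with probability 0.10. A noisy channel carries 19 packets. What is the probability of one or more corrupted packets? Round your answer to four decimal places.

0.8649

P(at least one) = 1 − P(none) = 1 − (1 − 0.10)^19
= 1 − 0.135085 = 0.864915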